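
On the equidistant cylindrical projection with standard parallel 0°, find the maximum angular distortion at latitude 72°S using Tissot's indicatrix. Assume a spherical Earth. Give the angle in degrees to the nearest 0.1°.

63.7°

For the equirectangular projection with φ₀ = 0 (plate carrée), h = 1 along meridians and k = sec φ along parallels.
At 72°: h = 1.000, k = 3.236; principal scales a = 3.236, b = 1.000.
sin(ω/2) = (a − b)/(a + b) = 2.236/4.236 = 0.5279, so ω = 2 arcsin(0.5279) ≈ 63.7°.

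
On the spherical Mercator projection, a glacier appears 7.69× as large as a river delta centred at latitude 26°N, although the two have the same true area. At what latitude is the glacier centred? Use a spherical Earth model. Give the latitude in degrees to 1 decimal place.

71.1°

On Mercator, (apparent₁)/(apparent₂) = sec²φ₁ / sec²φ₂ when true areas are equal.
cos²φ₂ / cos²φ₁ = 7.69  ⇒  cos φ₁ = cos 26° / √7.69 = 0.8988/2.773 = 0.3241.
φ₁ = arccos(0.3241) ≈ 71.1°.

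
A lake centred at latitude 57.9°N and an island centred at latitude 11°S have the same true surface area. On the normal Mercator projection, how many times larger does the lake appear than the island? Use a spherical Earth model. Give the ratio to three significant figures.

3.41

On Mercator, area is exaggerated by sec²φ = 1/cos²φ.
At 57.9°: sec²(57.9°) = 1/0.5314² = 3.541.
At 11°: sec²(11°) = 1/0.9816² = 1.038.
Ratio = 3.541/1.038 = cos²(11°)/cos²(57.9°) ≈ 3.41.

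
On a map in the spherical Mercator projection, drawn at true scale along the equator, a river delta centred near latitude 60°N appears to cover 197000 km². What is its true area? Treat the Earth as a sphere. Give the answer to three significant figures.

For Mercator, h = k = sec φ (a conformal cylindrical projection has a single point scale, 1/cos φ).
Areal scale = k² = sec²φ = 1/cos²(60°) = 1/0.5000² = 4.000.
True area = apparent / (areal scale) = 197000 / 4.000 ≈ 49300 km².

49300 km²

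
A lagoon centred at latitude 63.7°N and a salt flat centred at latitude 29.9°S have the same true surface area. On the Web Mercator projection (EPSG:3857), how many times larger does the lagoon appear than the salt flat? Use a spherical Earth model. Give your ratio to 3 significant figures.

Mercator is conformal with k = sec φ, so areal scale = k² = sec²φ.
At 63.7°: sec²(63.7°) = 1/0.4431² = 5.094.
At 29.9°: sec²(29.9°) = 1/0.8669² = 1.331.
Ratio = 5.094/1.331 = cos²(29.9°)/cos²(63.7°) ≈ 3.83.

3.83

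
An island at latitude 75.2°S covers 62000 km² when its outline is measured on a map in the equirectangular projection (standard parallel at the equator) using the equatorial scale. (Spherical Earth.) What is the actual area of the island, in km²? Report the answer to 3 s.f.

15800 km²

In the plate carrée (x = Rλ, y = Rφ), meridians are true-scale (h = 1) and parallels are stretched by k = sec φ.
Areal scale = h·k = 1 × sec φ; at 75.2°, h = 1.000, k = 3.915, so h·k = 3.915.
True area = apparent / (areal scale) = 62000 / 3.915 ≈ 15800 km².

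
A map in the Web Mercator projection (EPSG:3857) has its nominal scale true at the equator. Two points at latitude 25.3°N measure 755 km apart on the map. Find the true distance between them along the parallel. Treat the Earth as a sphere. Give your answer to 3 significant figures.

For Mercator, h = k = sec φ (a conformal cylindrical projection has a single point scale, 1/cos φ).
Along the parallel at 25.3°, map distances are exaggerated by k = sec 25.3° = 1.106.
True distance = 755 / 1.106 = 755 × cos 25.3° ≈ 683 km.

683 km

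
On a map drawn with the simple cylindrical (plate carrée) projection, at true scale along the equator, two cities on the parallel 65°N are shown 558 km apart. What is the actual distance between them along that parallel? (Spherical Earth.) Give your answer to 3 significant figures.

In the plate carrée (x = Rλ, y = Rφ), meridians are true-scale (h = 1) and parallels are stretched by k = sec φ.
Along the parallel at 65°, map distances are exaggerated by k = sec 65° = 2.366.
True distance = 558 / 2.366 = 558 × cos 65° ≈ 236 km.

236 km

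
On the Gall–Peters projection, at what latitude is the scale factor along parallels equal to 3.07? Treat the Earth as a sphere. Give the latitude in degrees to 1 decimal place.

76.7°

The Gall–Peters projection is cylindrical equal-area with φ₀ = 45°. For cylindrical equal-area with standard parallel φ₀, h = cos φ / cos φ₀ and k = cos φ₀ / cos φ, so h·k = 1.
k = cos φ₀ / cos φ = 3.07  ⇒  cos φ = cos 45° / 3.07 = 0.2303.
φ = arccos(0.2303) ≈ 76.7°.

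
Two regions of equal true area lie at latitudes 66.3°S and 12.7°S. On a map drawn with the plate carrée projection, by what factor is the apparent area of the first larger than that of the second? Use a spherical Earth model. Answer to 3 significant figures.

2.43

For the equirectangular projection with φ₀ = 0 (plate carrée), h = 1 along meridians and k = sec φ along parallels.
Areal scale at 66.3°: h·k = 1.000 × 2.488 = 2.488.
Areal scale at 12.7°: h·k = 1.000 × 1.025 = 1.025.
Ratio = 2.488/1.025 ≈ 2.43.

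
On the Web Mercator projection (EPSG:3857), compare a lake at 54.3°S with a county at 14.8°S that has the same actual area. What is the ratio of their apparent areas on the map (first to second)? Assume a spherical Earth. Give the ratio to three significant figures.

On Mercator, area is exaggerated by sec²φ = 1/cos²φ.
At 54.3°: sec²(54.3°) = 1/0.5835² = 2.937.
At 14.8°: sec²(14.8°) = 1/0.9668² = 1.070.
Ratio = 2.937/1.070 = cos²(14.8°)/cos²(54.3°) ≈ 2.75.

2.75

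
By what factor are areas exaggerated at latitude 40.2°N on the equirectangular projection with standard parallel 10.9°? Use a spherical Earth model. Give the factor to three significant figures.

1.29

With standard parallel φ₀ = 10.9°, the equirectangular projection gives x = Rλ cos φ₀, y = Rφ, so h = 1 and k = cos 10.9° / cos φ.
Areal scale = h·k = 1 × cos φ₀ / cos φ; at 40.2°, h = 1.000, k = 1.286, so h·k = 1.286.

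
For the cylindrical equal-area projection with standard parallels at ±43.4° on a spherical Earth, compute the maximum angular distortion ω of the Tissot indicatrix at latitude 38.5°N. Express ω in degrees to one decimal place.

8.5°

Cylindrical equal-area (φ₀ = 43.4°): h = cos φ / cos 43.4° along meridians, k = cos 43.4° / cos φ along parallels; h·k = 1.
At 38.5°: h = 1.077, k = 0.9284; principal scales a = 1.077, b = 0.9284.
sin(ω/2) = (a − b)/(a + b) = 0.1487/2.006 = 0.07415, so ω = 2 arcsin(0.07415) ≈ 8.5°.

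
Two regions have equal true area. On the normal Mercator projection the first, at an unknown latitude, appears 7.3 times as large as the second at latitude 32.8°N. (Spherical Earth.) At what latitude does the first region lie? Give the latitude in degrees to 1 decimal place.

Mercator areal scale is sec²φ, so apparent-area ratio = sec²φ₁ / sec²φ₂ = cos²φ₂ / cos²φ₁.
cos²φ₂ / cos²φ₁ = 7.3  ⇒  cos φ₁ = cos 32.8° / √7.3 = 0.8406/2.702 = 0.3111.
φ₁ = arccos(0.3111) ≈ 71.9°.

71.9°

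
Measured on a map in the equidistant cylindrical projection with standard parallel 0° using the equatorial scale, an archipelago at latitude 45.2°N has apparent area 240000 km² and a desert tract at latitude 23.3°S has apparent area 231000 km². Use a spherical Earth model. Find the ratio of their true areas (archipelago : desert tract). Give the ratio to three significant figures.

0.797

Plate carrée has h = 1 and k = sec φ, giving areal scale sec φ; true area = (apparent area) · cos φ.
True area of archipelago: 240000 × cos(45.2°) = 240000 × 0.7046 = 169100 km².
True area of desert tract: 231000 × cos(23.3°) = 231000 × 0.9184 = 212200 km².
Ratio = 169100 / 212200 ≈ 0.797.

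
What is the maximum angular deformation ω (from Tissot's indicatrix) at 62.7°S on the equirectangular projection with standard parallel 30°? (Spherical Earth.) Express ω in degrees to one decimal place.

In the equirectangular projection with standard parallel φ₀ = 30° (x = Rλ cos φ₀, y = Rφ), meridians are true-scale (h = 1) and the parallel scale is k = cos φ₀ / cos φ.
At 62.7°: h = 1.000, k = 1.888; principal scales a = 1.888, b = 1.000.
sin(ω/2) = (a − b)/(a + b) = 0.8882/2.888 = 0.3075, so ω = 2 arcsin(0.3075) ≈ 35.8°.

35.8°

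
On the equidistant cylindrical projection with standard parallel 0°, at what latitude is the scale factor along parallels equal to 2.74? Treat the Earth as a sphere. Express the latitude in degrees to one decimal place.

68.6°

Plate carrée: h = 1, k = sec φ along parallels.
sec φ = 2.74  ⇒  cos φ = 0.3650  ⇒  φ ≈ 68.6°.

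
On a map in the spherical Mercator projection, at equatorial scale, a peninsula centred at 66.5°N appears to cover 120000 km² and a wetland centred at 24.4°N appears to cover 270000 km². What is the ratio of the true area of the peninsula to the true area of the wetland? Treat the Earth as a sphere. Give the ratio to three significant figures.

On Mercator the areal scale is sec²φ, so true area = apparent × cos²φ.
True area of peninsula: 120000 × cos²(66.5°) = 120000 × 0.1590 = 19080 km².
True area of wetland: 270000 × cos²(24.4°) = 270000 × 0.8293 = 223900 km².
Ratio = 19080 / 223900 ≈ 0.0852.

0.0852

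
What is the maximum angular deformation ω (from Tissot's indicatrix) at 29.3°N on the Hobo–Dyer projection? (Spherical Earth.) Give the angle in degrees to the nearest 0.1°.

10.8°

Hobo–Dyer is a cylindrical equal-area projection with standard parallels at ±37.5°. Cylindrical equal-area (φ₀ = 37.5°): h = cos φ / cos 37.5° along meridians, k = cos 37.5° / cos φ along parallels; h·k = 1.
At 29.3°: h = 1.099, k = 0.9097; principal scales a = 1.099, b = 0.9097.
sin(ω/2) = (a − b)/(a + b) = 0.1895/2.009 = 0.09432, so ω = 2 arcsin(0.09432) ≈ 10.8°.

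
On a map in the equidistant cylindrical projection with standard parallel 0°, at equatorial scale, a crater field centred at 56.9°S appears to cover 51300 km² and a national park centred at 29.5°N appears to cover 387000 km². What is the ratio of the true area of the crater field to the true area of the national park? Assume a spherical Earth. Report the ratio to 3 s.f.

On the plate carrée, areal scale = h·k = 1 × sec φ, so true area = apparent × cos φ.
True area of crater field: 51300 × cos(56.9°) = 51300 × 0.5461 = 28020 km².
True area of national park: 387000 × cos(29.5°) = 387000 × 0.8704 = 336800 km².
Ratio = 28020 / 336800 ≈ 0.0832.

0.0832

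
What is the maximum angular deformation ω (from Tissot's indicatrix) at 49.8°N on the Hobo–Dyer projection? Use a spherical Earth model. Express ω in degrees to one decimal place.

Hobo–Dyer is a cylindrical equal-area projection with standard parallels at ±37.5°. A cylindrical equal-area projection with standard parallel φ₀ has meridian scale h = cos φ / cos φ₀ and parallel scale k = cos φ₀ / cos φ (so areas are preserved, h·k = 1).
At 49.8°: h = 0.8136, k = 1.229; principal scales a = 1.229, b = 0.8136.
sin(ω/2) = (a − b)/(a + b) = 0.4156/2.043 = 0.2034, so ω = 2 arcsin(0.2034) ≈ 23.5°.

23.5°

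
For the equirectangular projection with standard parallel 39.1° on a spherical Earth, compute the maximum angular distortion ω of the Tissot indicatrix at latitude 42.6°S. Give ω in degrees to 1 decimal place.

In the equirectangular projection with standard parallel φ₀ = 39.1° (x = Rλ cos φ₀, y = Rφ), meridians are true-scale (h = 1) and the parallel scale is k = cos φ₀ / cos φ.
At 42.6°: h = 1.000, k = 1.054; principal scales a = 1.054, b = 1.000.
sin(ω/2) = (a − b)/(a + b) = 0.05427/2.054 = 0.02642, so ω = 2 arcsin(0.02642) ≈ 3.0°.

3.0°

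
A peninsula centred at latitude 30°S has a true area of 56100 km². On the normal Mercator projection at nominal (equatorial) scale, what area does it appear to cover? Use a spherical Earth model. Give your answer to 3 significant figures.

74800 km²

Mercator is conformal, so the point scale is isotropic: h = k = sec φ = 1/cos φ.
Areal scale = k² = sec²φ = 1/cos²(30°) = 1/0.8660² = 1.333.
Apparent area = 56100 × 1.333 ≈ 74800 km².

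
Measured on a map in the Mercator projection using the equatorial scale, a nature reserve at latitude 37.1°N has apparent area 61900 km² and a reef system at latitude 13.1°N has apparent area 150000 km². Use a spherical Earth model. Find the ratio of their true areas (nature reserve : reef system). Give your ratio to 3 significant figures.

Since Mercator area scale is 1/cos²φ, the true area equals the apparent area multiplied by cos²φ.
True area of nature reserve: 61900 × cos²(37.1°) = 61900 × 0.6361 = 39380 km².
True area of reef system: 150000 × cos²(13.1°) = 150000 × 0.9486 = 142300 km².
Ratio = 39380 / 142300 ≈ 0.277.

0.277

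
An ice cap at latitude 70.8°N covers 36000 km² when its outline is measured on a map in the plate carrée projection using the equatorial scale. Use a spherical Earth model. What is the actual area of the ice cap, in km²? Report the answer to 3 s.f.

11800 km²

For the equirectangular projection with φ₀ = 0 (plate carrée), h = 1 along meridians and k = sec φ along parallels.
Areal scale = h·k = 1 × sec φ; at 70.8°, h = 1.000, k = 3.041, so h·k = 3.041.
True area = apparent / (areal scale) = 36000 / 3.041 ≈ 11800 km².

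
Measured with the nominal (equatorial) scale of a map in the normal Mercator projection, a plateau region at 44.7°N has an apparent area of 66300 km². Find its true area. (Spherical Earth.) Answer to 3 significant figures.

For Mercator, h = k = sec φ (a conformal cylindrical projection has a single point scale, 1/cos φ).
Areal scale = k² = sec²φ = 1/cos²(44.7°) = 1/0.7108² = 1.979.
True area = apparent / (areal scale) = 66300 / 1.979 ≈ 33500 km².

33500 km²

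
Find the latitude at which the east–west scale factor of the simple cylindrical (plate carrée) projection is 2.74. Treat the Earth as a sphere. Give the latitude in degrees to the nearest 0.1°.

68.6°

Plate carrée: h = 1, k = sec φ along parallels.
sec φ = 2.74  ⇒  cos φ = 0.3650  ⇒  φ ≈ 68.6°.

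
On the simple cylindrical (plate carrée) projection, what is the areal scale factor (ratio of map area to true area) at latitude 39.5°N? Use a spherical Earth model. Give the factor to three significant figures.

1.30

For the equirectangular projection with φ₀ = 0 (plate carrée), h = 1 along meridians and k = sec φ along parallels.
Areal scale = h·k = 1 × sec φ; at 39.5°, h = 1.000, k = 1.296, so h·k = 1.296.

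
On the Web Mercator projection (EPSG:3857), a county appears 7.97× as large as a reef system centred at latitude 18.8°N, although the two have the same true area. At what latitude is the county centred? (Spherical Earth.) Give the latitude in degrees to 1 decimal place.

70.4°

On Mercator, (apparent₁)/(apparent₂) = sec²φ₁ / sec²φ₂ when true areas are equal.
cos²φ₂ / cos²φ₁ = 7.97  ⇒  cos φ₁ = cos 18.8° / √7.97 = 0.9466/2.823 = 0.3353.
φ₁ = arccos(0.3353) ≈ 70.4°.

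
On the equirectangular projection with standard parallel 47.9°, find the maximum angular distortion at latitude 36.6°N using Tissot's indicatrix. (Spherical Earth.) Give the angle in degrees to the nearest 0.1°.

10.3°

The equidistant cylindrical projection with φ₀ = 47.9° has h = 1 (meridians true) and k = cos φ₀ / cos φ along parallels.
At 36.6°: h = 1.000, k = 0.8351; principal scales a = 1.000, b = 0.8351.
sin(ω/2) = (a − b)/(a + b) = 0.1649/1.835 = 0.08986, so ω = 2 arcsin(0.08986) ≈ 10.3°.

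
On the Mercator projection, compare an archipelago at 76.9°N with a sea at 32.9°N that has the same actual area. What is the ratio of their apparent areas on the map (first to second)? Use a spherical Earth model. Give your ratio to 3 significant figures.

13.7

Mercator areal scale is sec²φ.
At 76.9°: sec²(76.9°) = 1/0.2267² = 19.47.
At 32.9°: sec²(32.9°) = 1/0.8396² = 1.419.
Ratio = 19.47/1.419 = cos²(32.9°)/cos²(76.9°) ≈ 13.7.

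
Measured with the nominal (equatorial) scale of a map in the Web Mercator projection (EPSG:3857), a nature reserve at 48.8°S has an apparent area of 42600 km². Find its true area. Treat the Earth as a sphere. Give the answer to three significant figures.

18500 km²

For Mercator, h = k = sec φ (a conformal cylindrical projection has a single point scale, 1/cos φ).
Areal scale = k² = sec²φ = 1/cos²(48.8°) = 1/0.6587² = 2.305.
True area = apparent / (areal scale) = 42600 / 2.305 ≈ 18500 km².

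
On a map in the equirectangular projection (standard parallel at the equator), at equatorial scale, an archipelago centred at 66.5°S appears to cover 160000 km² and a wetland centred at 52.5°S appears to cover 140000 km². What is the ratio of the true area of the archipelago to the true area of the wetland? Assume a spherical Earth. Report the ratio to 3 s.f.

0.749

Plate carrée has h = 1 and k = sec φ, giving areal scale sec φ; true area = (apparent area) · cos φ.
True area of archipelago: 160000 × cos(66.5°) = 160000 × 0.3987 = 63800 km².
True area of wetland: 140000 × cos(52.5°) = 140000 × 0.6088 = 85230 km².
Ratio = 63800 / 85230 ≈ 0.749.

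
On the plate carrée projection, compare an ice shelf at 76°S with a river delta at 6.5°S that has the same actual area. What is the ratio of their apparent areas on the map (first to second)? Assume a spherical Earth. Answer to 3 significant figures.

Plate carrée maps x = Rλ, y = Rφ. The meridian scale is h = 1 and the parallel scale is k = 1/cos φ = sec φ.
Areal scale at 76°: h·k = 1.000 × 4.134 = 4.134.
Areal scale at 6.5°: h·k = 1.000 × 1.006 = 1.006.
Ratio = 4.134/1.006 ≈ 4.11.

4.11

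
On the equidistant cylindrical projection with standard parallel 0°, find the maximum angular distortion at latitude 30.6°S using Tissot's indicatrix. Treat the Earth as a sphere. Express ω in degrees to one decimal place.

8.6°

Plate carrée maps x = Rλ, y = Rφ. The meridian scale is h = 1 and the parallel scale is k = 1/cos φ = sec φ.
At 30.6°: h = 1.000, k = 1.162; principal scales a = 1.162, b = 1.000.
sin(ω/2) = (a − b)/(a + b) = 0.1618/2.162 = 0.07484, so ω = 2 arcsin(0.07484) ≈ 8.6°.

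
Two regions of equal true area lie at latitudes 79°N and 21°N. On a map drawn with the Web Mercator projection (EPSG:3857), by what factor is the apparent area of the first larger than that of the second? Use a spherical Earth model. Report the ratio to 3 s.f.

Mercator is conformal with k = sec φ, so areal scale = k² = sec²φ.
At 79°: sec²(79°) = 1/0.1908² = 27.47.
At 21°: sec²(21°) = 1/0.9336² = 1.147.
Ratio = 27.47/1.147 = cos²(21°)/cos²(79°) ≈ 23.9.

23.9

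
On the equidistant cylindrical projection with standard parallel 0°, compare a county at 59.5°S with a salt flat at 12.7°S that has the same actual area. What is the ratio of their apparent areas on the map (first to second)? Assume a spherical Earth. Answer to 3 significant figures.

In the plate carrée (x = Rλ, y = Rφ), meridians are true-scale (h = 1) and parallels are stretched by k = sec φ.
Areal scale at 59.5°: h·k = 1.000 × 1.970 = 1.970.
Areal scale at 12.7°: h·k = 1.000 × 1.025 = 1.025.
Ratio = 1.970/1.025 ≈ 1.92.

1.92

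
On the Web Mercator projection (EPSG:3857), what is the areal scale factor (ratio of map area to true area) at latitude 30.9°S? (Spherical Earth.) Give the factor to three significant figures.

The Mercator projection is conformal; its linear scale factor is the same in every direction and equals sec φ = 1/cos φ.
Areal scale = k² = sec²φ = 1/cos²(30.9°) = 1/0.8581² = 1.358.

1.36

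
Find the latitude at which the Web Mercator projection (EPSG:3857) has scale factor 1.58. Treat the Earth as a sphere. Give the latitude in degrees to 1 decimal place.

Mercator scale is k = sec φ = 1/cos φ.
1/cos φ = 1.58  ⇒  cos φ = 0.6329  ⇒  φ = arccos(0.6329) ≈ 50.7°.

50.7°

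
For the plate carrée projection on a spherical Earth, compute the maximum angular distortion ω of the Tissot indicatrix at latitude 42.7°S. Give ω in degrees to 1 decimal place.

17.6°

Plate carrée maps x = Rλ, y = Rφ. The meridian scale is h = 1 and the parallel scale is k = 1/cos φ = sec φ.
At 42.7°: h = 1.000, k = 1.361; principal scales a = 1.361, b = 1.000.
sin(ω/2) = (a − b)/(a + b) = 0.3607/2.361 = 0.1528, so ω = 2 arcsin(0.1528) ≈ 17.6°.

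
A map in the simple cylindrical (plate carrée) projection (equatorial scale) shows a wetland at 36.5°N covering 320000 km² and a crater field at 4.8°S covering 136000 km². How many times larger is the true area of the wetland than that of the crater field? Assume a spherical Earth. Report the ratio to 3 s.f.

1.90

Plate carrée has h = 1 and k = sec φ, giving areal scale sec φ; true area = (apparent area) · cos φ.
True area of wetland: 320000 × cos(36.5°) = 320000 × 0.8039 = 257200 km².
True area of crater field: 136000 × cos(4.8°) = 136000 × 0.9965 = 135500 km².
Ratio = 257200 / 135500 ≈ 1.90.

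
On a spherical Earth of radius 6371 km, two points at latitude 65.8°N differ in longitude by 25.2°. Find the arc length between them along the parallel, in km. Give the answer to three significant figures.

Arc length along a parallel = R cos φ · Δλ (with Δλ in radians).
= 6371 × cos 65.8° × (25.2° × π/180) = 6371 × 0.4099 × 0.4398 ≈ 1150 km.

1150 km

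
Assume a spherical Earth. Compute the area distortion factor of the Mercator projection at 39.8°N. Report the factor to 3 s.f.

For Mercator, h = k = sec φ (a conformal cylindrical projection has a single point scale, 1/cos φ).
Areal scale = k² = sec²φ = 1/cos²(39.8°) = 1/0.7683² = 1.694.

1.69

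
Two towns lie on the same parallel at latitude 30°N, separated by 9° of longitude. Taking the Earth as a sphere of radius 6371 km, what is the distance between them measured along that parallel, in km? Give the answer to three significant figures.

Arc length along a parallel = R cos φ · Δλ (with Δλ in radians).
= 6371 × cos 30° × (9° × π/180) = 6371 × 0.8660 × 0.1571 ≈ 867 km.

867 km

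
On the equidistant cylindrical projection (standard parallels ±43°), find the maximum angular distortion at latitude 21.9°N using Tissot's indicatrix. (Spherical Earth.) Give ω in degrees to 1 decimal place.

13.6°

With standard parallel φ₀ = 43°, the equirectangular projection gives x = Rλ cos φ₀, y = Rφ, so h = 1 and k = cos 43° / cos φ.
At 21.9°: h = 1.000, k = 0.7882; principal scales a = 1.000, b = 0.7882.
sin(ω/2) = (a − b)/(a + b) = 0.2118/1.788 = 0.1184, so ω = 2 arcsin(0.1184) ≈ 13.6°.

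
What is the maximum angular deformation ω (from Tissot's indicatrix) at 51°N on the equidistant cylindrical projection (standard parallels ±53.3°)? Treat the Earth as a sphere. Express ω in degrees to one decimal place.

3.0°

The equidistant cylindrical projection with φ₀ = 53.3° has h = 1 (meridians true) and k = cos φ₀ / cos φ along parallels.
At 51°: h = 1.000, k = 0.9496; principal scales a = 1.000, b = 0.9496.
sin(ω/2) = (a − b)/(a + b) = 0.05036/1.950 = 0.02583, so ω = 2 arcsin(0.02583) ≈ 3.0°.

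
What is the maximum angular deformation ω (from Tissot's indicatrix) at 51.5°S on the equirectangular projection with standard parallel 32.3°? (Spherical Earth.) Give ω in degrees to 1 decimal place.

The equidistant cylindrical projection with φ₀ = 32.3° has h = 1 (meridians true) and k = cos φ₀ / cos φ along parallels.
At 51.5°: h = 1.000, k = 1.358; principal scales a = 1.358, b = 1.000.
sin(ω/2) = (a − b)/(a + b) = 0.3578/2.358 = 0.1518, so ω = 2 arcsin(0.1518) ≈ 17.5°.

17.5°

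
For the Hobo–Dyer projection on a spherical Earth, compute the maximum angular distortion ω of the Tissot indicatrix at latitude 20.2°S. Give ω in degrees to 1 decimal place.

19.2°

The Hobo–Dyer projection is cylindrical equal-area with φ₀ = 37.5°. Cylindrical equal-area (φ₀ = 37.5°): h = cos φ / cos 37.5° along meridians, k = cos 37.5° / cos φ along parallels; h·k = 1.
At 20.2°: h = 1.183, k = 0.8453; principal scales a = 1.183, b = 0.8453.
sin(ω/2) = (a − b)/(a + b) = 0.3376/2.028 = 0.1664, so ω = 2 arcsin(0.1664) ≈ 19.2°.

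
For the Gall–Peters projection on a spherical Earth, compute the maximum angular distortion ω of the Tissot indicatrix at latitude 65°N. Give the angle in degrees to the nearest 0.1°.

Gall–Peters is a cylindrical equal-area projection with standard parallels at ±45°. A cylindrical equal-area projection with standard parallel φ₀ has meridian scale h = cos φ / cos φ₀ and parallel scale k = cos φ₀ / cos φ (so areas are preserved, h·k = 1).
At 65°: h = 0.5977, k = 1.673; principal scales a = 1.673, b = 0.5977.
sin(ω/2) = (a − b)/(a + b) = 1.075/2.271 = 0.4736, so ω = 2 arcsin(0.4736) ≈ 56.5°.

56.5°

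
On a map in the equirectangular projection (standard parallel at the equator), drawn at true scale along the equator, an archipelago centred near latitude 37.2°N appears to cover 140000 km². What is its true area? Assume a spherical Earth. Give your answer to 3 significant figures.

In the plate carrée (x = Rλ, y = Rφ), meridians are true-scale (h = 1) and parallels are stretched by k = sec φ.
Areal scale = h·k = 1 × sec φ; at 37.2°, h = 1.000, k = 1.255, so h·k = 1.255.
True area = apparent / (areal scale) = 140000 / 1.255 ≈ 112000 km².

112000 km²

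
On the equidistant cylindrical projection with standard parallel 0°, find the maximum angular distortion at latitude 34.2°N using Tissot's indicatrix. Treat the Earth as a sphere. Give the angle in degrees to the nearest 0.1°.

10.9°

Plate carrée maps x = Rλ, y = Rφ. The meridian scale is h = 1 and the parallel scale is k = 1/cos φ = sec φ.
At 34.2°: h = 1.000, k = 1.209; principal scales a = 1.209, b = 1.000.
sin(ω/2) = (a − b)/(a + b) = 0.2091/2.209 = 0.09464, so ω = 2 arcsin(0.09464) ≈ 10.9°.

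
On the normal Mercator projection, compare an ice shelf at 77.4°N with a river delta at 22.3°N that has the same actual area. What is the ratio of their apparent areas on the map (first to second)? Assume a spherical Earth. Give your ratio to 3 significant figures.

18.0

On Mercator, area is exaggerated by sec²φ = 1/cos²φ.
At 77.4°: sec²(77.4°) = 1/0.2181² = 21.01.
At 22.3°: sec²(22.3°) = 1/0.9252² = 1.168.
Ratio = 21.01/1.168 = cos²(22.3°)/cos²(77.4°) ≈ 18.0.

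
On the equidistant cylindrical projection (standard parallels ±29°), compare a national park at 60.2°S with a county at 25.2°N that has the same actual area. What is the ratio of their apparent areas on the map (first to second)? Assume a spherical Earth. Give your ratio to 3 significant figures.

1.82

With standard parallel φ₀ = 29°, the equirectangular projection gives x = Rλ cos φ₀, y = Rφ, so h = 1 and k = cos 29° / cos φ.
Areal scale at 60.2°: h·k = 1.000 × 1.760 = 1.760.
Areal scale at 25.2°: h·k = 1.000 × 0.9666 = 0.9666.
Ratio = 1.760/0.9666 ≈ 1.82.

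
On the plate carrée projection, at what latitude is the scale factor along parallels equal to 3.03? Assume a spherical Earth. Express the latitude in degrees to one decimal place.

70.7°

Plate carrée: h = 1, k = sec φ along parallels.
sec φ = 3.03  ⇒  cos φ = 0.3300  ⇒  φ ≈ 70.7°.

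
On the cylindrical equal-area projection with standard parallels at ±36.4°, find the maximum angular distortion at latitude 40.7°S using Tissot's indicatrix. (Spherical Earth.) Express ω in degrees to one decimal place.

For cylindrical equal-area with standard parallel φ₀, h = cos φ / cos φ₀ and k = cos φ₀ / cos φ, so h·k = 1.
At 40.7°: h = 0.9419, k = 1.062; principal scales a = 1.062, b = 0.9419.
sin(ω/2) = (a − b)/(a + b) = 0.1198/2.004 = 0.05978, so ω = 2 arcsin(0.05978) ≈ 6.9°.

6.9°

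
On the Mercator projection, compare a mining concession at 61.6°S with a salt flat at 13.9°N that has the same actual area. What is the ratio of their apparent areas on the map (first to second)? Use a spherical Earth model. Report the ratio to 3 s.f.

4.17

Mercator areal scale is sec²φ.
At 61.6°: sec²(61.6°) = 1/0.4756² = 4.421.
At 13.9°: sec²(13.9°) = 1/0.9707² = 1.061.
Ratio = 4.421/1.061 = cos²(13.9°)/cos²(61.6°) ≈ 4.17.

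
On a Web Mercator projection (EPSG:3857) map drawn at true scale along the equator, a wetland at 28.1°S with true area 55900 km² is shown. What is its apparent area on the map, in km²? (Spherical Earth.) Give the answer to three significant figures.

71800 km²

The Mercator projection is conformal; its linear scale factor is the same in every direction and equals sec φ = 1/cos φ.
Areal scale = k² = sec²φ = 1/cos²(28.1°) = 1/0.8821² = 1.285.
Apparent area = 55900 × 1.285 ≈ 71800 km².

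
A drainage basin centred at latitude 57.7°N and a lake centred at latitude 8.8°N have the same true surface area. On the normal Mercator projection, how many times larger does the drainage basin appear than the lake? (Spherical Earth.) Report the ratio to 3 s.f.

3.42

Mercator is conformal with k = sec φ, so areal scale = k² = sec²φ.
At 57.7°: sec²(57.7°) = 1/0.5344² = 3.502.
At 8.8°: sec²(8.8°) = 1/0.9882² = 1.024.
Ratio = 3.502/1.024 = cos²(8.8°)/cos²(57.7°) ≈ 3.42.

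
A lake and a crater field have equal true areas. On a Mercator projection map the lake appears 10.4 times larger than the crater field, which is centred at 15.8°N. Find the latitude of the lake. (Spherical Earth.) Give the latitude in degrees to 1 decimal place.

For equal true areas on Mercator, apparent areas scale as sec²φ, so the ratio is cos²φ₂ / cos²φ₁.
cos²φ₂ / cos²φ₁ = 10.4  ⇒  cos φ₁ = cos 15.8° / √10.4 = 0.9622/3.225 = 0.2984.
φ₁ = arccos(0.2984) ≈ 72.6°.

72.6°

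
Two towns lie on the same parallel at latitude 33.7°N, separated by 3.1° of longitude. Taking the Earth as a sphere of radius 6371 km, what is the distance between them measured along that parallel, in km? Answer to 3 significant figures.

Arc length along a parallel = R cos φ · Δλ (with Δλ in radians).
= 6371 × cos 33.7° × (3.1° × π/180) = 6371 × 0.8320 × 0.05411 ≈ 287 km.

287 km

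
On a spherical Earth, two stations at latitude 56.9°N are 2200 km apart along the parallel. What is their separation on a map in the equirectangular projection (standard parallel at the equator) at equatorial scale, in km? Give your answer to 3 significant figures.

4030 km

For the equirectangular projection with φ₀ = 0 (plate carrée), h = 1 along meridians and k = sec φ along parallels.
Along the parallel, k = sec 56.9° = 1/0.5461 = 1.831.
Map distance = 2200 × 1.831 ≈ 4030 km.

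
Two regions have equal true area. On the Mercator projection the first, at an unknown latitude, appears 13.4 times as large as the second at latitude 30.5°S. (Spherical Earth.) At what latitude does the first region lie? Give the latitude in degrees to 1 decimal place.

On Mercator, (apparent₁)/(apparent₂) = sec²φ₁ / sec²φ₂ when true areas are equal.
cos²φ₂ / cos²φ₁ = 13.4  ⇒  cos φ₁ = cos 30.5° / √13.4 = 0.8616/3.661 = 0.2354.
φ₁ = arccos(0.2354) ≈ 76.4°.

76.4°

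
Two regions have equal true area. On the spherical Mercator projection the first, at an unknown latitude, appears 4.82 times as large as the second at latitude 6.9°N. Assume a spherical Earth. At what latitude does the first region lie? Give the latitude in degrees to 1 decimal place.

For equal true areas on Mercator, apparent areas scale as sec²φ, so the ratio is cos²φ₂ / cos²φ₁.
cos²φ₂ / cos²φ₁ = 4.82  ⇒  cos φ₁ = cos 6.9° / √4.82 = 0.9928/2.195 = 0.4522.
φ₁ = arccos(0.4522) ≈ 63.1°.

63.1°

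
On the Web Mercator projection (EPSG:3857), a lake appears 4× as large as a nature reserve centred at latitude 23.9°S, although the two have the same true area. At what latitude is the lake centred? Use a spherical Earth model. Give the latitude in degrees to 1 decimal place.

62.8°

Mercator areal scale is sec²φ, so apparent-area ratio = sec²φ₁ / sec²φ₂ = cos²φ₂ / cos²φ₁.
cos²φ₂ / cos²φ₁ = 4  ⇒  cos φ₁ = cos 23.9° / √4 = 0.9143/2.000 = 0.4571.
φ₁ = arccos(0.4571) ≈ 62.8°.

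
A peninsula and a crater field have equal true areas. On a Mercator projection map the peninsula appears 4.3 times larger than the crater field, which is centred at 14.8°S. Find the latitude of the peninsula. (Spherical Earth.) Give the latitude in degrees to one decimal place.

62.2°

Mercator areal scale is sec²φ, so apparent-area ratio = sec²φ₁ / sec²φ₂ = cos²φ₂ / cos²φ₁.
cos²φ₂ / cos²φ₁ = 4.3  ⇒  cos φ₁ = cos 14.8° / √4.3 = 0.9668/2.074 = 0.4662.
φ₁ = arccos(0.4662) ≈ 62.2°.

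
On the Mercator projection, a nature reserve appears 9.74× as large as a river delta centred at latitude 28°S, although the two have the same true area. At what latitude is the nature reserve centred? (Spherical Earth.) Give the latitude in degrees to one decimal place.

Mercator areal scale is sec²φ, so apparent-area ratio = sec²φ₁ / sec²φ₂ = cos²φ₂ / cos²φ₁.
cos²φ₂ / cos²φ₁ = 9.74  ⇒  cos φ₁ = cos 28° / √9.74 = 0.8829/3.121 = 0.2829.
φ₁ = arccos(0.2829) ≈ 73.6°.

73.6°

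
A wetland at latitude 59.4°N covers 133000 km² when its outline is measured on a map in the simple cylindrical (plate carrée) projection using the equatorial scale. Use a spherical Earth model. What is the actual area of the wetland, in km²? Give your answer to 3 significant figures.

Plate carrée maps x = Rλ, y = Rφ. The meridian scale is h = 1 and the parallel scale is k = 1/cos φ = sec φ.
Areal scale = h·k = 1 × sec φ; at 59.4°, h = 1.000, k = 1.964, so h·k = 1.964.
True area = apparent / (areal scale) = 133000 / 1.964 ≈ 67700 km².

67700 km²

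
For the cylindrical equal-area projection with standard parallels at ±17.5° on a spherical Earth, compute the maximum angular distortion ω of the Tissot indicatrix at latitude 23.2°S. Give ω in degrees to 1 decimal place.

A cylindrical equal-area projection with standard parallel φ₀ has meridian scale h = cos φ / cos φ₀ and parallel scale k = cos φ₀ / cos φ (so areas are preserved, h·k = 1).
At 23.2°: h = 0.9637, k = 1.038; principal scales a = 1.038, b = 0.9637.
sin(ω/2) = (a − b)/(a + b) = 0.07388/2.001 = 0.03692, so ω = 2 arcsin(0.03692) ≈ 4.2°.

4.2°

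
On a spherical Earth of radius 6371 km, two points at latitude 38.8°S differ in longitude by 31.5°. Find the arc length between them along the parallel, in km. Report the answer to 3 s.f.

2730 km

Arc length along a parallel = R cos φ · Δλ (with Δλ in radians).
= 6371 × cos 38.8° × (31.5° × π/180) = 6371 × 0.7793 × 0.5498 ≈ 2730 km.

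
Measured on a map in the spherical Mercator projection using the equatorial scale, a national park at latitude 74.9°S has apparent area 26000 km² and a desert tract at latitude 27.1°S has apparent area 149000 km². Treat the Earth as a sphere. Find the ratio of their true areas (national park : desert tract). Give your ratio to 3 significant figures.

Since Mercator area scale is 1/cos²φ, the true area equals the apparent area multiplied by cos²φ.
True area of national park: 26000 × cos²(74.9°) = 26000 × 0.06786 = 1764 km².
True area of desert tract: 149000 × cos²(27.1°) = 149000 × 0.7925 = 118100 km².
Ratio = 1764 / 118100 ≈ 0.0149.

0.0149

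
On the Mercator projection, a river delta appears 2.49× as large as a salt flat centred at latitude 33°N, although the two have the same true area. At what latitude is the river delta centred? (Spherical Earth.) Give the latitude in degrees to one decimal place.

57.9°

On Mercator, (apparent₁)/(apparent₂) = sec²φ₁ / sec²φ₂ when true areas are equal.
cos²φ₂ / cos²φ₁ = 2.49  ⇒  cos φ₁ = cos 33° / √2.49 = 0.8387/1.578 = 0.5315.
φ₁ = arccos(0.5315) ≈ 57.9°.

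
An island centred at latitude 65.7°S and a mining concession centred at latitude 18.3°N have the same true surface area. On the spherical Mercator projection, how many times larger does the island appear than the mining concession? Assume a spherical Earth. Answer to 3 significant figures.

5.32

On Mercator, area is exaggerated by sec²φ = 1/cos²φ.
At 65.7°: sec²(65.7°) = 1/0.4115² = 5.905.
At 18.3°: sec²(18.3°) = 1/0.9494² = 1.109.
Ratio = 5.905/1.109 = cos²(18.3°)/cos²(65.7°) ≈ 5.32.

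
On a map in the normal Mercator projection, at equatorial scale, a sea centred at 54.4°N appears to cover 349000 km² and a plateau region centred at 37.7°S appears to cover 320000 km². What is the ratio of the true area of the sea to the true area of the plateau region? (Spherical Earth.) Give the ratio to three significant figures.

0.590

Mercator's areal exaggeration is sec²φ; hence true area = (apparent area) · cos²φ.
True area of sea: 349000 × cos²(54.4°) = 349000 × 0.3389 = 118300 km².
True area of plateau region: 320000 × cos²(37.7°) = 320000 × 0.6260 = 200300 km².
Ratio = 118300 / 200300 ≈ 0.590.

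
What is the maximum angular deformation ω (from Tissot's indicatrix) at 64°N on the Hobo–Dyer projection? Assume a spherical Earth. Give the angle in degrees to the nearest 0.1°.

The Hobo–Dyer projection is cylindrical equal-area with φ₀ = 37.5°. A cylindrical equal-area projection with standard parallel φ₀ has meridian scale h = cos φ / cos φ₀ and parallel scale k = cos φ₀ / cos φ (so areas are preserved, h·k = 1).
At 64°: h = 0.5526, k = 1.810; principal scales a = 1.810, b = 0.5526.
sin(ω/2) = (a − b)/(a + b) = 1.257/2.362 = 0.5322, so ω = 2 arcsin(0.5322) ≈ 64.3°.

64.3°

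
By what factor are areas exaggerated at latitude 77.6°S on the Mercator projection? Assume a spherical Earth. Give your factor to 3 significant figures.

Mercator is conformal, so the point scale is isotropic: h = k = sec φ = 1/cos φ.
Areal scale = k² = sec²φ = 1/cos²(77.6°) = 1/0.2147² = 21.69.

21.7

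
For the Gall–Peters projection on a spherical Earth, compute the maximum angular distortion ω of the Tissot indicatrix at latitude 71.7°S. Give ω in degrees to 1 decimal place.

The Gall–Peters projection is cylindrical equal-area with φ₀ = 45°. A cylindrical equal-area projection with standard parallel φ₀ has meridian scale h = cos φ / cos φ₀ and parallel scale k = cos φ₀ / cos φ (so areas are preserved, h·k = 1).
At 71.7°: h = 0.4441, k = 2.252; principal scales a = 2.252, b = 0.4441.
sin(ω/2) = (a − b)/(a + b) = 1.808/2.696 = 0.6706, so ω = 2 arcsin(0.6706) ≈ 84.2°.

84.2°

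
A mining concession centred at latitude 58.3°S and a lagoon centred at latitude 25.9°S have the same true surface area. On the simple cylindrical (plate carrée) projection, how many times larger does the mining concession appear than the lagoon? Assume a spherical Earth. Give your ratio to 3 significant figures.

1.71

In the plate carrée (x = Rλ, y = Rφ), meridians are true-scale (h = 1) and parallels are stretched by k = sec φ.
Areal scale at 58.3°: h·k = 1.000 × 1.903 = 1.903.
Areal scale at 25.9°: h·k = 1.000 × 1.112 = 1.112.
Ratio = 1.903/1.112 ≈ 1.71.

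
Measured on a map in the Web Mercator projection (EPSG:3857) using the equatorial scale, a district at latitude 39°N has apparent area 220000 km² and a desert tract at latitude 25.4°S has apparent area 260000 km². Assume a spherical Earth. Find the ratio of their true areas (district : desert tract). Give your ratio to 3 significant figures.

On Mercator the areal scale is sec²φ, so true area = apparent × cos²φ.
True area of district: 220000 × cos²(39°) = 220000 × 0.6040 = 132900 km².
True area of desert tract: 260000 × cos²(25.4°) = 260000 × 0.8160 = 212200 km².
Ratio = 132900 / 212200 ≈ 0.626.

0.626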